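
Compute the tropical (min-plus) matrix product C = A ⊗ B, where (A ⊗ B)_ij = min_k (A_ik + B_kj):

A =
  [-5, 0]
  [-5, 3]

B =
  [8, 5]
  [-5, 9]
A ⊗ B =
  [-5, 0]
  [-2, 0]

Apply the min-plus product entry-by-entry:
  C[0][0] = min over k of (A[0][0] + B[0][0] = -5 + 8 = 3, A[0][1] + B[1][0] = 0 + -5 = -5) = -5 (attained at k = 1)
  C[0][1] = min over k of (A[0][0] + B[0][1] = -5 + 5 = 0, A[0][1] + B[1][1] = 0 + 9 = 9) = 0 (attained at k = 0)
  C[1][0] = min over k of (A[1][0] + B[0][0] = -5 + 8 = 3, A[1][1] + B[1][0] = 3 + -5 = -2) = -2 (attained at k = 1)
  C[1][1] = min over k of (A[1][0] + B[0][1] = -5 + 5 = 0, A[1][1] + B[1][1] = 3 + 9 = 12) = 0 (attained at k = 0)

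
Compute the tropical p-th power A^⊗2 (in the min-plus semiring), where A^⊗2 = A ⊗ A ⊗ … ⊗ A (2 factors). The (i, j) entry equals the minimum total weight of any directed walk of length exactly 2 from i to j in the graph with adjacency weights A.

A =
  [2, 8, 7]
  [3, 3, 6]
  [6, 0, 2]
A^⊗2 =
  [4, 7, 9]
  [5, 6, 8]
  [3, 2, 4]

Each entry (A^⊗2)_ij equals the minimum over all length-2 walks i = v_0 → v_1 → … → v_2 = j of Σ_t A[v_t][v_{t+1}]. For example, for (i, j) = (0, 2) we minimise over 3 possible intermediate vertex sequences; the minimum is 9, attained along the walk 0 → 0 → 2.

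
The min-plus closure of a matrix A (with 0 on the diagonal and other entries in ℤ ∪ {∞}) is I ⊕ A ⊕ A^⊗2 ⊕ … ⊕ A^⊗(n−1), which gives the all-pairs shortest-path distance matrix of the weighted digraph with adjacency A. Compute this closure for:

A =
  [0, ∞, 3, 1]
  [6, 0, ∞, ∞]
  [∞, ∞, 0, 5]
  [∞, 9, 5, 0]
Closure =
  [0, 10, 3, 1]
  [6, 0, 9, 7]
  [20, 14, 0, 5]
  [15, 9, 5, 0]

This is the Floyd-Warshall all-pairs shortest-path computation. For each intermediate vertex k = 0, 1, …, 3, update dist[i][j] ← min(dist[i][j], dist[i][k] + dist[k][j]). The final matrix gives, for each (i, j), the minimum total weight of any directed path from i to j (possibly empty when i = j).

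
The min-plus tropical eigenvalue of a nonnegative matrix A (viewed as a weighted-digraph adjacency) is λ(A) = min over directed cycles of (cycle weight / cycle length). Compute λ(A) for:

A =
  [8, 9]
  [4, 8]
λ(A) = 13/2

Enumerate directed cycles and compute their means (weight / length). Sample:
  cycle 0 → 0: weight = 8, length = 1, mean = 8/1 ≈ 8.000
  cycle 1 → 1: weight = 8, length = 1, mean = 8/1 ≈ 8.000
  cycle 0 → 1 → 0: weight = 13, length = 2, mean = 13/2 ≈ 6.500
  cycle 1 → 0 → 1: weight = 13, length = 2, mean = 13/2 ≈ 6.500
Minimum mean = 6.500, attained e.g. along the cycle 0 → 1 → 0 with weight 13 and length 2. So λ(A) = 13/2 = 13/2.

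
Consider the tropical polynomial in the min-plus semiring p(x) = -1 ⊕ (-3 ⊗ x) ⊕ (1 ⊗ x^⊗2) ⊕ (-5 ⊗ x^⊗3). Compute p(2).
p(2) = -1

A tropical monomial a ⊗ x^⊗i evaluates to a + i · x. Evaluating each term at x = 2:
  Term 0 contributes -1 + 0 · 2 = -1
  Term 1 contributes -3 + 1 · 2 = -1
  Term 2 contributes 1 + 2 · 2 = 5
  Term 3 contributes -5 + 3 · 2 = 1
p(2) = ⊕ of these = min[-1, -1, 5, 1] = -1.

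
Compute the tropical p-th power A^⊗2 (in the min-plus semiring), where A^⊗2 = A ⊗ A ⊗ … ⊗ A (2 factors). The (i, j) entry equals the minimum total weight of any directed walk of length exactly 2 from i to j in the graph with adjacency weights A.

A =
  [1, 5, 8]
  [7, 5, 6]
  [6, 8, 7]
A^⊗2 =
  [2, 6, 9]
  [8, 10, 11]
  [7, 11, 14]

Each entry (A^⊗2)_ij equals the minimum over all length-2 walks i = v_0 → v_1 → … → v_2 = j of Σ_t A[v_t][v_{t+1}]. For example, for (i, j) = (0, 2) we minimise over 3 possible intermediate vertex sequences; the minimum is 9, attained along the walk 0 → 0 → 2.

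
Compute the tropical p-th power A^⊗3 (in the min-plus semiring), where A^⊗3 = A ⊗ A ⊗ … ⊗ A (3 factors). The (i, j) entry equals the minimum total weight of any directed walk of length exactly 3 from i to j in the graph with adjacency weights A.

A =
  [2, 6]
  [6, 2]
A^⊗3 =
  [6, 10]
  [10, 6]

Each entry (A^⊗3)_ij equals the minimum over all length-3 walks i = v_0 → v_1 → … → v_3 = j of Σ_t A[v_t][v_{t+1}]. For example, for (i, j) = (0, 1) we minimise over 4 possible intermediate vertex sequences; the minimum is 10, attained along the walk 0 → 0 → 0 → 1.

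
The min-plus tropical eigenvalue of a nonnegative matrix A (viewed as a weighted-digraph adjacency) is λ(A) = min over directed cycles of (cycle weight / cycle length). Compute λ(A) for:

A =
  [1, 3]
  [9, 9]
λ(A) = 1

Enumerate directed cycles and compute their means (weight / length). Sample:
  cycle 0 → 0: weight = 1, length = 1, mean = 1/1 ≈ 1.000
  cycle 1 → 1: weight = 9, length = 1, mean = 9/1 ≈ 9.000
  cycle 0 → 1 → 0: weight = 12, length = 2, mean = 12/2 ≈ 6.000
  cycle 1 → 0 → 1: weight = 12, length = 2, mean = 12/2 ≈ 6.000
Minimum mean = 1.000, attained e.g. along the cycle 0 → 0 with weight 1 and length 1. So λ(A) = 1/1 = 1.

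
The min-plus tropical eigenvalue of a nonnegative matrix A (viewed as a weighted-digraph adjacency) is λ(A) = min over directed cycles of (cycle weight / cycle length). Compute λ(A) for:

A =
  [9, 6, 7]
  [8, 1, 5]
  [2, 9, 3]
λ(A) = 1

Enumerate directed cycles and compute their means (weight / length). Sample:
  cycle 0 → 0: weight = 9, length = 1, mean = 9/1 ≈ 9.000
  cycle 1 → 1: weight = 1, length = 1, mean = 1/1 ≈ 1.000
  cycle 2 → 2: weight = 3, length = 1, mean = 3/1 ≈ 3.000
  cycle 0 → 1 → 0: weight = 14, length = 2, mean = 14/2 ≈ 7.000
  cycle 0 → 2 → 0: weight = 9, length = 2, mean = 9/2 ≈ 4.500
  cycle 1 → 0 → 1: weight = 14, length = 2, mean = 14/2 ≈ 7.000
Minimum mean = 1.000, attained e.g. along the cycle 1 → 1 with weight 1 and length 1. So λ(A) = 1/1 = 1.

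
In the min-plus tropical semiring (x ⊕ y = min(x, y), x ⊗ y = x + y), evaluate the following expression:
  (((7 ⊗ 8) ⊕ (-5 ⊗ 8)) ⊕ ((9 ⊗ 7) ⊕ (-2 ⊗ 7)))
(((7 ⊗ 8) ⊕ (-5 ⊗ 8)) ⊕ ((9 ⊗ 7) ⊕ (-2 ⊗ 7))) = 3

Expand innermost to outermost. Recall ⊕ takes the minimum of its arguments and ⊗ takes their sum. Working out the expression (((7 ⊗ 8) ⊕ (-5 ⊗ 8)) ⊕ ((9 ⊗ 7) ⊕ (-2 ⊗ 7))) gives 3.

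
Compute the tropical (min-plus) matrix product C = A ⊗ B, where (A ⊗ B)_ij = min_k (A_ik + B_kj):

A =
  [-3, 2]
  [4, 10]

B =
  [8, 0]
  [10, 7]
A ⊗ B =
  [5, -3]
  [12, 4]

Apply the min-plus product entry-by-entry:
  C[0][0] = min over k of (A[0][0] + B[0][0] = -3 + 8 = 5, A[0][1] + B[1][0] = 2 + 10 = 12) = 5 (attained at k = 0)
  C[0][1] = min over k of (A[0][0] + B[0][1] = -3 + 0 = -3, A[0][1] + B[1][1] = 2 + 7 = 9) = -3 (attained at k = 0)
  C[1][0] = min over k of (A[1][0] + B[0][0] = 4 + 8 = 12, A[1][1] + B[1][0] = 10 + 10 = 20) = 12 (attained at k = 0)
  C[1][1] = min over k of (A[1][0] + B[0][1] = 4 + 0 = 4, A[1][1] + B[1][1] = 10 + 7 = 17) = 4 (attained at k = 0)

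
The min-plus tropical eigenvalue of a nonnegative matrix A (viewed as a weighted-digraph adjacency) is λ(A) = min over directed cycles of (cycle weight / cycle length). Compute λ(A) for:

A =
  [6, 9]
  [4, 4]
λ(A) = 4

Enumerate directed cycles and compute their means (weight / length). Sample:
  cycle 0 → 0: weight = 6, length = 1, mean = 6/1 ≈ 6.000
  cycle 1 → 1: weight = 4, length = 1, mean = 4/1 ≈ 4.000
  cycle 0 → 1 → 0: weight = 13, length = 2, mean = 13/2 ≈ 6.500
  cycle 1 → 0 → 1: weight = 13, length = 2, mean = 13/2 ≈ 6.500
Minimum mean = 4.000, attained e.g. along the cycle 1 → 1 with weight 4 and length 1. So λ(A) = 4/1 = 4.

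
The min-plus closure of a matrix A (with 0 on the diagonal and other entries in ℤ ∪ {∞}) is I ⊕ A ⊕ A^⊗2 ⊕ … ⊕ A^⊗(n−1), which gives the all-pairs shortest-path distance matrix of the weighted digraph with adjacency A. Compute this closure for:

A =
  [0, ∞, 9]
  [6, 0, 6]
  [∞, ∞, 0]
Closure =
  [0, ∞, 9]
  [6, 0, 6]
  [∞, ∞, 0]

This is the Floyd-Warshall all-pairs shortest-path computation. For each intermediate vertex k = 0, 1, …, 2, update dist[i][j] ← min(dist[i][j], dist[i][k] + dist[k][j]). The final matrix gives, for each (i, j), the minimum total weight of any directed path from i to j (possibly empty when i = j).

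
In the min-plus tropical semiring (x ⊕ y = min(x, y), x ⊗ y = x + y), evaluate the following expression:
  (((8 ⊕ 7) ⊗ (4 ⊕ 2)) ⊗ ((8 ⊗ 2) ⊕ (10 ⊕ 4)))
(((8 ⊕ 7) ⊗ (4 ⊕ 2)) ⊗ ((8 ⊗ 2) ⊕ (10 ⊕ 4))) = 13

Expand innermost to outermost. Recall ⊕ takes the minimum of its arguments and ⊗ takes their sum. Working out the expression (((8 ⊕ 7) ⊗ (4 ⊕ 2)) ⊗ ((8 ⊗ 2) ⊕ (10 ⊕ 4))) gives 13.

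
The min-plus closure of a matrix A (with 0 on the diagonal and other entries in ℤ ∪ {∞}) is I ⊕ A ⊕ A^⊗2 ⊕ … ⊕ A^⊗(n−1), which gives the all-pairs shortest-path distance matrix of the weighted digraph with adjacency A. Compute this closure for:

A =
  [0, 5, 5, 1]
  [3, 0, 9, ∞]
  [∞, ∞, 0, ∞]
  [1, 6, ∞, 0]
Closure =
  [0, 5, 5, 1]
  [3, 0, 8, 4]
  [∞, ∞, 0, ∞]
  [1, 6, 6, 0]

This is the Floyd-Warshall all-pairs shortest-path computation. For each intermediate vertex k = 0, 1, …, 3, update dist[i][j] ← min(dist[i][j], dist[i][k] + dist[k][j]). The final matrix gives, for each (i, j), the minimum total weight of any directed path from i to j (possibly empty when i = j).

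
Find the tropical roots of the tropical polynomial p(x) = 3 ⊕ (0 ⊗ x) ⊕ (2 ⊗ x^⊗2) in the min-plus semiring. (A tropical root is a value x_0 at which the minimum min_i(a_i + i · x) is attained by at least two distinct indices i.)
Roots: {-2, 3}

Each tropical root is a break point of the lower envelope of the lines y = a_i + i · x (there are 3 lines, with slopes 0, 1, ..., 2). Only the lines that attain the minimum somewhere contribute to roots; other lines are dominated. Here the surviving (envelope) indices are i = 2, i = 1, i = 0.
Intersections between consecutive envelope lines give the roots: for adjacent envelope indices i < j the intersection is x = (a_i − a_j) / (j − i). Reading off the sorted break points: {-2, 3}.
Verification: at each break x_0, at least two indices attain the minimum of min_i(a_i + i · x_0).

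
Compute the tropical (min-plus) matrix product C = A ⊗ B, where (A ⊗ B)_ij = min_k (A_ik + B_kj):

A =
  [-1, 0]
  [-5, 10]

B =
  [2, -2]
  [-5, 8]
A ⊗ B =
  [-5, -3]
  [-3, -7]

Apply the min-plus product entry-by-entry:
  C[0][0] = min over k of (A[0][0] + B[0][0] = -1 + 2 = 1, A[0][1] + B[1][0] = 0 + -5 = -5) = -5 (attained at k = 1)
  C[0][1] = min over k of (A[0][0] + B[0][1] = -1 + -2 = -3, A[0][1] + B[1][1] = 0 + 8 = 8) = -3 (attained at k = 0)
  C[1][0] = min over k of (A[1][0] + B[0][0] = -5 + 2 = -3, A[1][1] + B[1][0] = 10 + -5 = 5) = -3 (attained at k = 0)
  C[1][1] = min over k of (A[1][0] + B[0][1] = -5 + -2 = -7, A[1][1] + B[1][1] = 10 + 8 = 18) = -7 (attained at k = 0)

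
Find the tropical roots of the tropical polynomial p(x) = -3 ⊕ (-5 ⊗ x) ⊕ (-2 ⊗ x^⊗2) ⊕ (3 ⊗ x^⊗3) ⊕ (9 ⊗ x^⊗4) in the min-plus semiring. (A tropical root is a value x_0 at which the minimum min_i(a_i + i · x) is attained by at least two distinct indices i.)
Roots: {-6, -5, -3, 2}

Each tropical root is a break point of the lower envelope of the lines y = a_i + i · x (there are 5 lines, with slopes 0, 1, ..., 4). Only the lines that attain the minimum somewhere contribute to roots; other lines are dominated. Here the surviving (envelope) indices are i = 4, i = 3, i = 2, i = 1, i = 0.
Intersections between consecutive envelope lines give the roots: for adjacent envelope indices i < j the intersection is x = (a_i − a_j) / (j − i). Reading off the sorted break points: {-6, -5, -3, 2}.
Verification: at each break x_0, at least two indices attain the minimum of min_i(a_i + i · x_0).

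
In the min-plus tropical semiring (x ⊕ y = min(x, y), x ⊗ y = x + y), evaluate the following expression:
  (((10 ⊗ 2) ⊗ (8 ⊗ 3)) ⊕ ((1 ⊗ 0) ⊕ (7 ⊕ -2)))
(((10 ⊗ 2) ⊗ (8 ⊗ 3)) ⊕ ((1 ⊗ 0) ⊕ (7 ⊕ -2))) = -2

Expand innermost to outermost. Recall ⊕ takes the minimum of its arguments and ⊗ takes their sum. Working out the expression (((10 ⊗ 2) ⊗ (8 ⊗ 3)) ⊕ ((1 ⊗ 0) ⊕ (7 ⊕ -2))) gives -2.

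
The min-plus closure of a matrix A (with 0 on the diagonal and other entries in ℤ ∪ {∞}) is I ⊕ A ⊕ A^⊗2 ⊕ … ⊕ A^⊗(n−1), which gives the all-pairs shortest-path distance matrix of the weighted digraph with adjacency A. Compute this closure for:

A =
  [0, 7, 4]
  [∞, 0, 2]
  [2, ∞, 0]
Closure =
  [0, 7, 4]
  [4, 0, 2]
  [2, 9, 0]

This is the Floyd-Warshall all-pairs shortest-path computation. For each intermediate vertex k = 0, 1, …, 2, update dist[i][j] ← min(dist[i][j], dist[i][k] + dist[k][j]). The final matrix gives, for each (i, j), the minimum total weight of any directed path from i to j (possibly empty when i = j).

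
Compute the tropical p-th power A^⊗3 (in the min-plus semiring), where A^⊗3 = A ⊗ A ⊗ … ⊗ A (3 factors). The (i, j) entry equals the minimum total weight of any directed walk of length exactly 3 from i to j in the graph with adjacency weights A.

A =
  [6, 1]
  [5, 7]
A^⊗3 =
  [12, 7]
  [11, 12]

Each entry (A^⊗3)_ij equals the minimum over all length-3 walks i = v_0 → v_1 → … → v_3 = j of Σ_t A[v_t][v_{t+1}]. For example, for (i, j) = (0, 1) we minimise over 4 possible intermediate vertex sequences; the minimum is 7, attained along the walk 0 → 1 → 0 → 1.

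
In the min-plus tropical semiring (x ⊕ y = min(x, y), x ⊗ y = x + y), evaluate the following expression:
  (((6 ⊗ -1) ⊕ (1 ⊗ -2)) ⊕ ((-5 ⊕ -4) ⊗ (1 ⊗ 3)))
(((6 ⊗ -1) ⊕ (1 ⊗ -2)) ⊕ ((-5 ⊕ -4) ⊗ (1 ⊗ 3))) = -1

Expand innermost to outermost. Recall ⊕ takes the minimum of its arguments and ⊗ takes their sum. Working out the expression (((6 ⊗ -1) ⊕ (1 ⊗ -2)) ⊕ ((-5 ⊕ -4) ⊗ (1 ⊗ 3))) gives -1.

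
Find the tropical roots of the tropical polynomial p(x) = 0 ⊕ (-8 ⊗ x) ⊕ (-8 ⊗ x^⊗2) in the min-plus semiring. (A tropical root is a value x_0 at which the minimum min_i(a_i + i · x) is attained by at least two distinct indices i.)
Roots: {0, 8}

Each tropical root is a break point of the lower envelope of the lines y = a_i + i · x (there are 3 lines, with slopes 0, 1, ..., 2). Only the lines that attain the minimum somewhere contribute to roots; other lines are dominated. Here the surviving (envelope) indices are i = 2, i = 1, i = 0.
Intersections between consecutive envelope lines give the roots: for adjacent envelope indices i < j the intersection is x = (a_i − a_j) / (j − i). Reading off the sorted break points: {0, 8}.
Verification: at each break x_0, at least two indices attain the minimum of min_i(a_i + i · x_0).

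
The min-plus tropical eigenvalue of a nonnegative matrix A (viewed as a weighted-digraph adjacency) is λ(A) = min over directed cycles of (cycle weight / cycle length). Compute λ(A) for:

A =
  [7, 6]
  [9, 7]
λ(A) = 7

Enumerate directed cycles and compute their means (weight / length). Sample:
  cycle 0 → 0: weight = 7, length = 1, mean = 7/1 ≈ 7.000
  cycle 1 → 1: weight = 7, length = 1, mean = 7/1 ≈ 7.000
  cycle 0 → 1 → 0: weight = 15, length = 2, mean = 15/2 ≈ 7.500
  cycle 1 → 0 → 1: weight = 15, length = 2, mean = 15/2 ≈ 7.500
Minimum mean = 7.000, attained e.g. along the cycle 0 → 0 with weight 7 and length 1. So λ(A) = 7/1 = 7.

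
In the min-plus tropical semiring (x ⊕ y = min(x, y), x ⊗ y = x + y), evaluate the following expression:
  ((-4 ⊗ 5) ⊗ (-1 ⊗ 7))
((-4 ⊗ 5) ⊗ (-1 ⊗ 7)) = 7

Expand innermost to outermost. Recall ⊕ takes the minimum of its arguments and ⊗ takes their sum. Working out the expression ((-4 ⊗ 5) ⊗ (-1 ⊗ 7)) gives 7.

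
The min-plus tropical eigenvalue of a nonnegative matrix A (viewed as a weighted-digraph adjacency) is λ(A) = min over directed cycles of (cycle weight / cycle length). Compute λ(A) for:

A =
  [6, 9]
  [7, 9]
λ(A) = 6

Enumerate directed cycles and compute their means (weight / length). Sample:
  cycle 0 → 0: weight = 6, length = 1, mean = 6/1 ≈ 6.000
  cycle 1 → 1: weight = 9, length = 1, mean = 9/1 ≈ 9.000
  cycle 0 → 1 → 0: weight = 16, length = 2, mean = 16/2 ≈ 8.000
  cycle 1 → 0 → 1: weight = 16, length = 2, mean = 16/2 ≈ 8.000
Minimum mean = 6.000, attained e.g. along the cycle 0 → 0 with weight 6 and length 1. So λ(A) = 6/1 = 6.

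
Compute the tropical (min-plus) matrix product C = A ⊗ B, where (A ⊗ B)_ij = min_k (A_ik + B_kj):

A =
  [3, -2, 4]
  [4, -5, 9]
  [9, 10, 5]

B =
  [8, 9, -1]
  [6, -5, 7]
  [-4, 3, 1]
A ⊗ B =
  [0, -7, 2]
  [1, -10, 2]
  [1, 5, 6]

Apply the min-plus product entry-by-entry:
  C[0][0] = min over k of (A[0][0] + B[0][0] = 3 + 8 = 11, A[0][1] + B[1][0] = -2 + 6 = 4, A[0][2] + B[2][0] = 4 + -4 = 0) = 0 (attained at k = 2)
  C[0][1] = min over k of (A[0][0] + B[0][1] = 3 + 9 = 12, A[0][1] + B[1][1] = -2 + -5 = -7, A[0][2] + B[2][1] = 4 + 3 = 7) = -7 (attained at k = 1)
  C[0][2] = min over k of (A[0][0] + B[0][2] = 3 + -1 = 2, A[0][1] + B[1][2] = -2 + 7 = 5, A[0][2] + B[2][2] = 4 + 1 = 5) = 2 (attained at k = 0)
  C[1][0] = min over k of (A[1][0] + B[0][0] = 4 + 8 = 12, A[1][1] + B[1][0] = -5 + 6 = 1, A[1][2] + B[2][0] = 9 + -4 = 5) = 1 (attained at k = 1)
  C[1][1] = min over k of (A[1][0] + B[0][1] = 4 + 9 = 13, A[1][1] + B[1][1] = -5 + -5 = -10, A[1][2] + B[2][1] = 9 + 3 = 12) = -10 (attained at k = 1)
  C[1][2] = min over k of (A[1][0] + B[0][2] = 4 + -1 = 3, A[1][1] + B[1][2] = -5 + 7 = 2, A[1][2] + B[2][2] = 9 + 1 = 10) = 2 (attained at k = 1)
  C[2][0] = min over k of (A[2][0] + B[0][0] = 9 + 8 = 17, A[2][1] + B[1][0] = 10 + 6 = 16, A[2][2] + B[2][0] = 5 + -4 = 1) = 1 (attained at k = 2)
  C[2][1] = min over k of (A[2][0] + B[0][1] = 9 + 9 = 18, A[2][1] + B[1][1] = 10 + -5 = 5, A[2][2] + B[2][1] = 5 + 3 = 8) = 5 (attained at k = 1)
  C[2][2] = min over k of (A[2][0] + B[0][2] = 9 + -1 = 8, A[2][1] + B[1][2] = 10 + 7 = 17, A[2][2] + B[2][2] = 5 + 1 = 6) = 6 (attained at k = 2)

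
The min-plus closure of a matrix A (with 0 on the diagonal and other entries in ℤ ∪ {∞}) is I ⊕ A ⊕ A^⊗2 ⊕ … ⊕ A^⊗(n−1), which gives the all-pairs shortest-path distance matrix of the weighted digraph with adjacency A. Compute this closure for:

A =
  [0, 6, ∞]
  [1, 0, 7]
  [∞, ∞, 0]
Closure =
  [0, 6, 13]
  [1, 0, 7]
  [∞, ∞, 0]

This is the Floyd-Warshall all-pairs shortest-path computation. For each intermediate vertex k = 0, 1, …, 2, update dist[i][j] ← min(dist[i][j], dist[i][k] + dist[k][j]). The final matrix gives, for each (i, j), the minimum total weight of any directed path from i to j (possibly empty when i = j).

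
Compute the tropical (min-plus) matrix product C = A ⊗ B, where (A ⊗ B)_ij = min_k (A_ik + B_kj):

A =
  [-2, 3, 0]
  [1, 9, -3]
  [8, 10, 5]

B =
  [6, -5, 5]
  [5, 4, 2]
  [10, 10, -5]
A ⊗ B =
  [4, -7, -5]
  [7, -4, -8]
  [14, 3, 0]

Apply the min-plus product entry-by-entry:
  C[0][0] = min over k of (A[0][0] + B[0][0] = -2 + 6 = 4, A[0][1] + B[1][0] = 3 + 5 = 8, A[0][2] + B[2][0] = 0 + 10 = 10) = 4 (attained at k = 0)
  C[0][1] = min over k of (A[0][0] + B[0][1] = -2 + -5 = -7, A[0][1] + B[1][1] = 3 + 4 = 7, A[0][2] + B[2][1] = 0 + 10 = 10) = -7 (attained at k = 0)
  C[0][2] = min over k of (A[0][0] + B[0][2] = -2 + 5 = 3, A[0][1] + B[1][2] = 3 + 2 = 5, A[0][2] + B[2][2] = 0 + -5 = -5) = -5 (attained at k = 2)
  C[1][0] = min over k of (A[1][0] + B[0][0] = 1 + 6 = 7, A[1][1] + B[1][0] = 9 + 5 = 14, A[1][2] + B[2][0] = -3 + 10 = 7) = 7 (attained at k = 0)
  C[1][1] = min over k of (A[1][0] + B[0][1] = 1 + -5 = -4, A[1][1] + B[1][1] = 9 + 4 = 13, A[1][2] + B[2][1] = -3 + 10 = 7) = -4 (attained at k = 0)
  C[1][2] = min over k of (A[1][0] + B[0][2] = 1 + 5 = 6, A[1][1] + B[1][2] = 9 + 2 = 11, A[1][2] + B[2][2] = -3 + -5 = -8) = -8 (attained at k = 2)
  C[2][0] = min over k of (A[2][0] + B[0][0] = 8 + 6 = 14, A[2][1] + B[1][0] = 10 + 5 = 15, A[2][2] + B[2][0] = 5 + 10 = 15) = 14 (attained at k = 0)
  C[2][1] = min over k of (A[2][0] + B[0][1] = 8 + -5 = 3, A[2][1] + B[1][1] = 10 + 4 = 14, A[2][2] + B[2][1] = 5 + 10 = 15) = 3 (attained at k = 0)
  C[2][2] = min over k of (A[2][0] + B[0][2] = 8 + 5 = 13, A[2][1] + B[1][2] = 10 + 2 = 12, A[2][2] + B[2][2] = 5 + -5 = 0) = 0 (attained at k = 2)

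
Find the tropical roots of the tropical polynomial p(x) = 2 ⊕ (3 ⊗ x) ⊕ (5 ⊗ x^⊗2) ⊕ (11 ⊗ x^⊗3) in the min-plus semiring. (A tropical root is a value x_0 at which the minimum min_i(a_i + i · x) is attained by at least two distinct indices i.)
Roots: {-6, -2, -1}

Each tropical root is a break point of the lower envelope of the lines y = a_i + i · x (there are 4 lines, with slopes 0, 1, ..., 3). Only the lines that attain the minimum somewhere contribute to roots; other lines are dominated. Here the surviving (envelope) indices are i = 3, i = 2, i = 1, i = 0.
Intersections between consecutive envelope lines give the roots: for adjacent envelope indices i < j the intersection is x = (a_i − a_j) / (j − i). Reading off the sorted break points: {-6, -2, -1}.
Verification: at each break x_0, at least two indices attain the minimum of min_i(a_i + i · x_0).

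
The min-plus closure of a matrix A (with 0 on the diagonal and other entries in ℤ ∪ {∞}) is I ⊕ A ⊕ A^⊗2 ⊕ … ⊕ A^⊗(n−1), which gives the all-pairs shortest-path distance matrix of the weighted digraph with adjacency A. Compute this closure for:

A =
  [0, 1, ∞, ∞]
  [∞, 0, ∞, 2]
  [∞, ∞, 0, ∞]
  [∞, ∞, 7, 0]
Closure =
  [0, 1, 10, 3]
  [∞, 0, 9, 2]
  [∞, ∞, 0, ∞]
  [∞, ∞, 7, 0]

This is the Floyd-Warshall all-pairs shortest-path computation. For each intermediate vertex k = 0, 1, …, 3, update dist[i][j] ← min(dist[i][j], dist[i][k] + dist[k][j]). The final matrix gives, for each (i, j), the minimum total weight of any directed path from i to j (possibly empty when i = j).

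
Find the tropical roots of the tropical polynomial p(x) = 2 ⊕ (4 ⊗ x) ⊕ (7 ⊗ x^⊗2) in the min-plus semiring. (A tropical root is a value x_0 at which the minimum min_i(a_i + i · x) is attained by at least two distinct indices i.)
Roots: {-3, -2}

Each tropical root is a break point of the lower envelope of the lines y = a_i + i · x (there are 3 lines, with slopes 0, 1, ..., 2). Only the lines that attain the minimum somewhere contribute to roots; other lines are dominated. Here the surviving (envelope) indices are i = 2, i = 1, i = 0.
Intersections between consecutive envelope lines give the roots: for adjacent envelope indices i < j the intersection is x = (a_i − a_j) / (j − i). Reading off the sorted break points: {-3, -2}.
Verification: at each break x_0, at least two indices attain the minimum of min_i(a_i + i · x_0).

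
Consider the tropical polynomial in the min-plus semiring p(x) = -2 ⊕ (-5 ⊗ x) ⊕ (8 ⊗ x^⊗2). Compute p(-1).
p(-1) = -6

A tropical monomial a ⊗ x^⊗i evaluates to a + i · x. Evaluating each term at x = -1:
  Term 0 contributes -2 + 0 · -1 = -2
  Term 1 contributes -5 + 1 · -1 = -6
  Term 2 contributes 8 + 2 · -1 = 6
p(-1) = ⊕ of these = min[-2, -6, 6] = -6.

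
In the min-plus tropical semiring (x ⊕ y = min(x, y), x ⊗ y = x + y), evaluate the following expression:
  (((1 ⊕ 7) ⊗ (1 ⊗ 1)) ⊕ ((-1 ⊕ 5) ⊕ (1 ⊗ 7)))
(((1 ⊕ 7) ⊗ (1 ⊗ 1)) ⊕ ((-1 ⊕ 5) ⊕ (1 ⊗ 7))) = -1

Expand innermost to outermost. Recall ⊕ takes the minimum of its arguments and ⊗ takes their sum. Working out the expression (((1 ⊕ 7) ⊗ (1 ⊗ 1)) ⊕ ((-1 ⊕ 5) ⊕ (1 ⊗ 7))) gives -1.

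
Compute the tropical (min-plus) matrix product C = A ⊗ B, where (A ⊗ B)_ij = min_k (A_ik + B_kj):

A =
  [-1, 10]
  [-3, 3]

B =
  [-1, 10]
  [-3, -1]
A ⊗ B =
  [-2, 9]
  [-4, 2]

Apply the min-plus product entry-by-entry:
  C[0][0] = min over k of (A[0][0] + B[0][0] = -1 + -1 = -2, A[0][1] + B[1][0] = 10 + -3 = 7) = -2 (attained at k = 0)
  C[0][1] = min over k of (A[0][0] + B[0][1] = -1 + 10 = 9, A[0][1] + B[1][1] = 10 + -1 = 9) = 9 (attained at k = 0)
  C[1][0] = min over k of (A[1][0] + B[0][0] = -3 + -1 = -4, A[1][1] + B[1][0] = 3 + -3 = 0) = -4 (attained at k = 0)
  C[1][1] = min over k of (A[1][0] + B[0][1] = -3 + 10 = 7, A[1][1] + B[1][1] = 3 + -1 = 2) = 2 (attained at k = 1)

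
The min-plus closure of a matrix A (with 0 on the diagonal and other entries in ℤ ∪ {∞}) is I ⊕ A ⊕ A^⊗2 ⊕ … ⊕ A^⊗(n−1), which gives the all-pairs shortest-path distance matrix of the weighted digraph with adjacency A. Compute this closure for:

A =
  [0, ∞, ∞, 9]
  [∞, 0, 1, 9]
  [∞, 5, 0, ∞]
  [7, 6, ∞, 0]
Closure =
  [0, 15, 16, 9]
  [16, 0, 1, 9]
  [21, 5, 0, 14]
  [7, 6, 7, 0]

This is the Floyd-Warshall all-pairs shortest-path computation. For each intermediate vertex k = 0, 1, …, 3, update dist[i][j] ← min(dist[i][j], dist[i][k] + dist[k][j]). The final matrix gives, for each (i, j), the minimum total weight of any directed path from i to j (possibly empty when i = j).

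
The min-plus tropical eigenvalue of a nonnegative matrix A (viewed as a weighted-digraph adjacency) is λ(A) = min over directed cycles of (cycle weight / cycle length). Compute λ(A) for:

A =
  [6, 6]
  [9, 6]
λ(A) = 6

Enumerate directed cycles and compute their means (weight / length). Sample:
  cycle 0 → 0: weight = 6, length = 1, mean = 6/1 ≈ 6.000
  cycle 1 → 1: weight = 6, length = 1, mean = 6/1 ≈ 6.000
  cycle 0 → 1 → 0: weight = 15, length = 2, mean = 15/2 ≈ 7.500
  cycle 1 → 0 → 1: weight = 15, length = 2, mean = 15/2 ≈ 7.500
Minimum mean = 6.000, attained e.g. along the cycle 0 → 0 with weight 6 and length 1. So λ(A) = 6/1 = 6.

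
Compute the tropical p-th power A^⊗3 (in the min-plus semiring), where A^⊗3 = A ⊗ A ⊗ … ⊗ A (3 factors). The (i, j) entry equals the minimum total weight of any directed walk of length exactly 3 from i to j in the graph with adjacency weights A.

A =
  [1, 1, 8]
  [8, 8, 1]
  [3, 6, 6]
A^⊗3 =
  [3, 3, 3]
  [5, 5, 8]
  [5, 5, 5]

Each entry (A^⊗3)_ij equals the minimum over all length-3 walks i = v_0 → v_1 → … → v_3 = j of Σ_t A[v_t][v_{t+1}]. For example, for (i, j) = (0, 2) we minimise over 9 possible intermediate vertex sequences; the minimum is 3, attained along the walk 0 → 0 → 1 → 2.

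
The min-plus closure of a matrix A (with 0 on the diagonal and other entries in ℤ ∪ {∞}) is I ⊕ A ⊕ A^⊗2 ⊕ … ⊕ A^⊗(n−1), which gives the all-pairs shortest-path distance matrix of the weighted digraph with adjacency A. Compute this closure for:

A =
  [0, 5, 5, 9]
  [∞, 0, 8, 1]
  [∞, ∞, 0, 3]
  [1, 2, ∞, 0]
Closure =
  [0, 5, 5, 6]
  [2, 0, 7, 1]
  [4, 5, 0, 3]
  [1, 2, 6, 0]

This is the Floyd-Warshall all-pairs shortest-path computation. For each intermediate vertex k = 0, 1, …, 3, update dist[i][j] ← min(dist[i][j], dist[i][k] + dist[k][j]). The final matrix gives, for each (i, j), the minimum total weight of any directed path from i to j (possibly empty when i = j).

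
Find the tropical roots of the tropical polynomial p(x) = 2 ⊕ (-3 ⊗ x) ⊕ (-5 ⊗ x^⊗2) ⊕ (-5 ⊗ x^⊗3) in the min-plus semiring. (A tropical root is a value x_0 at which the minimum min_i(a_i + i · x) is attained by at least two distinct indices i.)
Roots: {0, 2, 5}

Each tropical root is a break point of the lower envelope of the lines y = a_i + i · x (there are 4 lines, with slopes 0, 1, ..., 3). Only the lines that attain the minimum somewhere contribute to roots; other lines are dominated. Here the surviving (envelope) indices are i = 3, i = 2, i = 1, i = 0.
Intersections between consecutive envelope lines give the roots: for adjacent envelope indices i < j the intersection is x = (a_i − a_j) / (j − i). Reading off the sorted break points: {0, 2, 5}.
Verification: at each break x_0, at least two indices attain the minimum of min_i(a_i + i · x_0).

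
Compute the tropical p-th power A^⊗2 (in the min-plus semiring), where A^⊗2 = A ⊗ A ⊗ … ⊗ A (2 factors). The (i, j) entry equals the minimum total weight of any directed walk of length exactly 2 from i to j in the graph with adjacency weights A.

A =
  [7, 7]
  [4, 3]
A^⊗2 =
  [11, 10]
  [7, 6]

Each entry (A^⊗2)_ij equals the minimum over all length-2 walks i = v_0 → v_1 → … → v_2 = j of Σ_t A[v_t][v_{t+1}]. For example, for (i, j) = (0, 1) we minimise over 2 possible intermediate vertex sequences; the minimum is 10, attained along the walk 0 → 1 → 1.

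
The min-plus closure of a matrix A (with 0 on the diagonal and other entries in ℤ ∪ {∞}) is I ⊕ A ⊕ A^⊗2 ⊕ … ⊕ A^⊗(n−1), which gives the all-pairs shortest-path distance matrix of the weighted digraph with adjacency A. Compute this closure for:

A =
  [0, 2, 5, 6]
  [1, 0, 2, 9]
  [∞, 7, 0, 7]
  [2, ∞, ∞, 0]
Closure =
  [0, 2, 4, 6]
  [1, 0, 2, 7]
  [8, 7, 0, 7]
  [2, 4, 6, 0]

This is the Floyd-Warshall all-pairs shortest-path computation. For each intermediate vertex k = 0, 1, …, 3, update dist[i][j] ← min(dist[i][j], dist[i][k] + dist[k][j]). The final matrix gives, for each (i, j), the minimum total weight of any directed path from i to j (possibly empty when i = j).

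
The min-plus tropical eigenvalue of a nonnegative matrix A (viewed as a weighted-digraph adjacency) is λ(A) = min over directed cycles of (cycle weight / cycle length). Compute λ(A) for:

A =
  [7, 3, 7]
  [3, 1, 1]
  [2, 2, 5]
λ(A) = 1

Enumerate directed cycles and compute their means (weight / length). Sample:
  cycle 0 → 0: weight = 7, length = 1, mean = 7/1 ≈ 7.000
  cycle 1 → 1: weight = 1, length = 1, mean = 1/1 ≈ 1.000
  cycle 2 → 2: weight = 5, length = 1, mean = 5/1 ≈ 5.000
  cycle 0 → 1 → 0: weight = 6, length = 2, mean = 6/2 ≈ 3.000
  cycle 0 → 2 → 0: weight = 9, length = 2, mean = 9/2 ≈ 4.500
  cycle 1 → 0 → 1: weight = 6, length = 2, mean = 6/2 ≈ 3.000
Minimum mean = 1.000, attained e.g. along the cycle 1 → 1 with weight 1 and length 1. So λ(A) = 1/1 = 1.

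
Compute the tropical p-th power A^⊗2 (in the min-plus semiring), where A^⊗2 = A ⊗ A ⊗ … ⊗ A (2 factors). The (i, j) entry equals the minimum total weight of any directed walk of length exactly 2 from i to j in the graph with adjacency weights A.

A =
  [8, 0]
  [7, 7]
A^⊗2 =
  [7, 7]
  [14, 7]

Each entry (A^⊗2)_ij equals the minimum over all length-2 walks i = v_0 → v_1 → … → v_2 = j of Σ_t A[v_t][v_{t+1}]. For example, for (i, j) = (0, 1) we minimise over 2 possible intermediate vertex sequences; the minimum is 7, attained along the walk 0 → 1 → 1.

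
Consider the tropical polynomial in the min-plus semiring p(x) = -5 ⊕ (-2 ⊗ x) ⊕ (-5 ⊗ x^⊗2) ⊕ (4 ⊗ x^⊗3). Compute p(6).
p(6) = -5

A tropical monomial a ⊗ x^⊗i evaluates to a + i · x. Evaluating each term at x = 6:
  Term 0 contributes -5 + 0 · 6 = -5
  Term 1 contributes -2 + 1 · 6 = 4
  Term 2 contributes -5 + 2 · 6 = 7
  Term 3 contributes 4 + 3 · 6 = 22
p(6) = ⊕ of these = min[-5, 4, 7, 22] = -5.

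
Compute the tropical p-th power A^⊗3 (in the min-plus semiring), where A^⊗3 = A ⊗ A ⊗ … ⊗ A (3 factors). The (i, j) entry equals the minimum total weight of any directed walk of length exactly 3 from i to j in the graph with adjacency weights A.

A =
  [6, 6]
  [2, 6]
A^⊗3 =
  [14, 14]
  [10, 14]

Each entry (A^⊗3)_ij equals the minimum over all length-3 walks i = v_0 → v_1 → … → v_3 = j of Σ_t A[v_t][v_{t+1}]. For example, for (i, j) = (0, 1) we minimise over 4 possible intermediate vertex sequences; the minimum is 14, attained along the walk 0 → 1 → 0 → 1.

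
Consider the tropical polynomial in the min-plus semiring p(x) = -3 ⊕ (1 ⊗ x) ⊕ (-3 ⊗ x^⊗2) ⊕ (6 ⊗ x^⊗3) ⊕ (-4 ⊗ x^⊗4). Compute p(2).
p(2) = -3

A tropical monomial a ⊗ x^⊗i evaluates to a + i · x. Evaluating each term at x = 2:
  Term 0 contributes -3 + 0 · 2 = -3
  Term 1 contributes 1 + 1 · 2 = 3
  Term 2 contributes -3 + 2 · 2 = 1
  Term 3 contributes 6 + 3 · 2 = 12
  Term 4 contributes -4 + 4 · 2 = 4
p(2) = ⊕ of these = min[-3, 3, 1, 12, 4] = -3.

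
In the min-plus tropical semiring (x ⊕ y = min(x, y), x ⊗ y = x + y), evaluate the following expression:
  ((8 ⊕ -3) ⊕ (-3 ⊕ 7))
((8 ⊕ -3) ⊕ (-3 ⊕ 7)) = -3

Expand innermost to outermost. Recall ⊕ takes the minimum of its arguments and ⊗ takes their sum. Working out the expression ((8 ⊕ -3) ⊕ (-3 ⊕ 7)) gives -3.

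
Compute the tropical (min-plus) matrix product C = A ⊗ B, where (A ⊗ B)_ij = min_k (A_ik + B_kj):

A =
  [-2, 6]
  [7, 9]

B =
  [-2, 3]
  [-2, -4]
A ⊗ B =
  [-4, 1]
  [5, 5]

Apply the min-plus product entry-by-entry:
  C[0][0] = min over k of (A[0][0] + B[0][0] = -2 + -2 = -4, A[0][1] + B[1][0] = 6 + -2 = 4) = -4 (attained at k = 0)
  C[0][1] = min over k of (A[0][0] + B[0][1] = -2 + 3 = 1, A[0][1] + B[1][1] = 6 + -4 = 2) = 1 (attained at k = 0)
  C[1][0] = min over k of (A[1][0] + B[0][0] = 7 + -2 = 5, A[1][1] + B[1][0] = 9 + -2 = 7) = 5 (attained at k = 0)
  C[1][1] = min over k of (A[1][0] + B[0][1] = 7 + 3 = 10, A[1][1] + B[1][1] = 9 + -4 = 5) = 5 (attained at k = 1)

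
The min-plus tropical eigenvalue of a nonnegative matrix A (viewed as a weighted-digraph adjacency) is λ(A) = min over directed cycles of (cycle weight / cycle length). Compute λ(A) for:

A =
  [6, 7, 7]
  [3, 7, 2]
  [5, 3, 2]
λ(A) = 2

Enumerate directed cycles and compute their means (weight / length). Sample:
  cycle 0 → 0: weight = 6, length = 1, mean = 6/1 ≈ 6.000
  cycle 1 → 1: weight = 7, length = 1, mean = 7/1 ≈ 7.000
  cycle 2 → 2: weight = 2, length = 1, mean = 2/1 ≈ 2.000
  cycle 0 → 1 → 0: weight = 10, length = 2, mean = 10/2 ≈ 5.000
  cycle 0 → 2 → 0: weight = 12, length = 2, mean = 12/2 ≈ 6.000
  cycle 1 → 0 → 1: weight = 10, length = 2, mean = 10/2 ≈ 5.000
Minimum mean = 2.000, attained e.g. along the cycle 2 → 2 with weight 2 and length 1. So λ(A) = 2/1 = 2.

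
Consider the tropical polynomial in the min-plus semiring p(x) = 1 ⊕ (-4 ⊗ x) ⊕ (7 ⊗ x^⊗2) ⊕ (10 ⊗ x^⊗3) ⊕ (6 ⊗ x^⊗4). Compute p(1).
p(1) = -3

A tropical monomial a ⊗ x^⊗i evaluates to a + i · x. Evaluating each term at x = 1:
  Term 0 contributes 1 + 0 · 1 = 1
  Term 1 contributes -4 + 1 · 1 = -3
  Term 2 contributes 7 + 2 · 1 = 9
  Term 3 contributes 10 + 3 · 1 = 13
  Term 4 contributes 6 + 4 · 1 = 10
p(1) = ⊕ of these = min[1, -3, 9, 13, 10] = -3.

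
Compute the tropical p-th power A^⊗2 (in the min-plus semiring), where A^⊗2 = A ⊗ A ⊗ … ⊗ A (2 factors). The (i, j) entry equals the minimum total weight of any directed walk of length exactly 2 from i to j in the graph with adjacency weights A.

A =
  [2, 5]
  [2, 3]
A^⊗2 =
  [4, 7]
  [4, 6]

Each entry (A^⊗2)_ij equals the minimum over all length-2 walks i = v_0 → v_1 → … → v_2 = j of Σ_t A[v_t][v_{t+1}]. For example, for (i, j) = (0, 1) we minimise over 2 possible intermediate vertex sequences; the minimum is 7, attained along the walk 0 → 0 → 1.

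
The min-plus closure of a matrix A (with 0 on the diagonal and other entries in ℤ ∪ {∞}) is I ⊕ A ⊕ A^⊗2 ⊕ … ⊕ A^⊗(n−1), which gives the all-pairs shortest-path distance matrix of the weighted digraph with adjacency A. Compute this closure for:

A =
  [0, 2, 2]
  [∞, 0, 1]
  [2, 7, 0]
Closure =
  [0, 2, 2]
  [3, 0, 1]
  [2, 4, 0]

This is the Floyd-Warshall all-pairs shortest-path computation. For each intermediate vertex k = 0, 1, …, 2, update dist[i][j] ← min(dist[i][j], dist[i][k] + dist[k][j]). The final matrix gives, for each (i, j), the minimum total weight of any directed path from i to j (possibly empty when i = j).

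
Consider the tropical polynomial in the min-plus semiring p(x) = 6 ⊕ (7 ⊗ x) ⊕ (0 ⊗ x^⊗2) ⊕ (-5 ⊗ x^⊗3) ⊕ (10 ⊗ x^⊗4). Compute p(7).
p(7) = 6

A tropical monomial a ⊗ x^⊗i evaluates to a + i · x. Evaluating each term at x = 7:
  Term 0 contributes 6 + 0 · 7 = 6
  Term 1 contributes 7 + 1 · 7 = 14
  Term 2 contributes 0 + 2 · 7 = 14
  Term 3 contributes -5 + 3 · 7 = 16
  Term 4 contributes 10 + 4 · 7 = 38
p(7) = ⊕ of these = min[6, 14, 14, 16, 38] = 6.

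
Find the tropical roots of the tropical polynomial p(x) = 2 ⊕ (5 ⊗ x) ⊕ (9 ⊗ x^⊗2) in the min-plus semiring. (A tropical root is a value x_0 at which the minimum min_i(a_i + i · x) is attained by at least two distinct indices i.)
Roots: {-4, -3}

Each tropical root is a break point of the lower envelope of the lines y = a_i + i · x (there are 3 lines, with slopes 0, 1, ..., 2). Only the lines that attain the minimum somewhere contribute to roots; other lines are dominated. Here the surviving (envelope) indices are i = 2, i = 1, i = 0.
Intersections between consecutive envelope lines give the roots: for adjacent envelope indices i < j the intersection is x = (a_i − a_j) / (j − i). Reading off the sorted break points: {-4, -3}.
Verification: at each break x_0, at least two indices attain the minimum of min_i(a_i + i · x_0).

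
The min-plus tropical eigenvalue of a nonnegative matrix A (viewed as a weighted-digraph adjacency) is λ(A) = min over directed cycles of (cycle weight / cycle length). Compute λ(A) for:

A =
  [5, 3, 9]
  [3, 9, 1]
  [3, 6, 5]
λ(A) = 7/3

Enumerate directed cycles and compute their means (weight / length). Sample:
  cycle 0 → 0: weight = 5, length = 1, mean = 5/1 ≈ 5.000
  cycle 1 → 1: weight = 9, length = 1, mean = 9/1 ≈ 9.000
  cycle 2 → 2: weight = 5, length = 1, mean = 5/1 ≈ 5.000
  cycle 0 → 1 → 0: weight = 6, length = 2, mean = 6/2 ≈ 3.000
  cycle 0 → 2 → 0: weight = 12, length = 2, mean = 12/2 ≈ 6.000
  cycle 1 → 0 → 1: weight = 6, length = 2, mean = 6/2 ≈ 3.000
Minimum mean = 2.333, attained e.g. along the cycle 0 → 1 → 2 → 0 with weight 7 and length 3. So λ(A) = 7/3 = 7/3.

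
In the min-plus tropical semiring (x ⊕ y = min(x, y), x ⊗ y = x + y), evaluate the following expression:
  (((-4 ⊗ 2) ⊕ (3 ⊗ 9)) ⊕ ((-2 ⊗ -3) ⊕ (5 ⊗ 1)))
(((-4 ⊗ 2) ⊕ (3 ⊗ 9)) ⊕ ((-2 ⊗ -3) ⊕ (5 ⊗ 1))) = -5

Expand innermost to outermost. Recall ⊕ takes the minimum of its arguments and ⊗ takes their sum. Working out the expression (((-4 ⊗ 2) ⊕ (3 ⊗ 9)) ⊕ ((-2 ⊗ -3) ⊕ (5 ⊗ 1))) gives -5.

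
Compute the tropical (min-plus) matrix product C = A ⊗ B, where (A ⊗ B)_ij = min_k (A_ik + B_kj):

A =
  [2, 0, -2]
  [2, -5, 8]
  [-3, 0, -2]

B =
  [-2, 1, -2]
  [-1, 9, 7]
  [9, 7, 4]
A ⊗ B =
  [-1, 3, 0]
  [-6, 3, 0]
  [-5, -2, -5]

Apply the min-plus product entry-by-entry:
  C[0][0] = min over k of (A[0][0] + B[0][0] = 2 + -2 = 0, A[0][1] + B[1][0] = 0 + -1 = -1, A[0][2] + B[2][0] = -2 + 9 = 7) = -1 (attained at k = 1)
  C[0][1] = min over k of (A[0][0] + B[0][1] = 2 + 1 = 3, A[0][1] + B[1][1] = 0 + 9 = 9, A[0][2] + B[2][1] = -2 + 7 = 5) = 3 (attained at k = 0)
  C[0][2] = min over k of (A[0][0] + B[0][2] = 2 + -2 = 0, A[0][1] + B[1][2] = 0 + 7 = 7, A[0][2] + B[2][2] = -2 + 4 = 2) = 0 (attained at k = 0)
  C[1][0] = min over k of (A[1][0] + B[0][0] = 2 + -2 = 0, A[1][1] + B[1][0] = -5 + -1 = -6, A[1][2] + B[2][0] = 8 + 9 = 17) = -6 (attained at k = 1)
  C[1][1] = min over k of (A[1][0] + B[0][1] = 2 + 1 = 3, A[1][1] + B[1][1] = -5 + 9 = 4, A[1][2] + B[2][1] = 8 + 7 = 15) = 3 (attained at k = 0)
  C[1][2] = min over k of (A[1][0] + B[0][2] = 2 + -2 = 0, A[1][1] + B[1][2] = -5 + 7 = 2, A[1][2] + B[2][2] = 8 + 4 = 12) = 0 (attained at k = 0)
  C[2][0] = min over k of (A[2][0] + B[0][0] = -3 + -2 = -5, A[2][1] + B[1][0] = 0 + -1 = -1, A[2][2] + B[2][0] = -2 + 9 = 7) = -5 (attained at k = 0)
  C[2][1] = min over k of (A[2][0] + B[0][1] = -3 + 1 = -2, A[2][1] + B[1][1] = 0 + 9 = 9, A[2][2] + B[2][1] = -2 + 7 = 5) = -2 (attained at k = 0)
  C[2][2] = min over k of (A[2][0] + B[0][2] = -3 + -2 = -5, A[2][1] + B[1][2] = 0 + 7 = 7, A[2][2] + B[2][2] = -2 + 4 = 2) = -5 (attained at k = 0)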